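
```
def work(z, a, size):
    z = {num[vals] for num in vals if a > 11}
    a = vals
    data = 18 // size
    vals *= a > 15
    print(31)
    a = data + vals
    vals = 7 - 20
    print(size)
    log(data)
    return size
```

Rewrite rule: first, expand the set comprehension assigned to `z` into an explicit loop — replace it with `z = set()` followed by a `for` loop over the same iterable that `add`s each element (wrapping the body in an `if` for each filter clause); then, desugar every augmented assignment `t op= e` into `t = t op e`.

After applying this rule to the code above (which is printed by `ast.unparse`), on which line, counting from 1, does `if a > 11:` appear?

4

Transformed code:
def work(z, a, size):
    z = set()
    for num in vals:
        if a > 11:
            z.add(num[vals])
    a = vals
    data = 18 // size
    vals = vals * (a > 15)
    print(31)
    a = data + vals
    vals = 7 - 20
    print(size)
    log(data)
    return size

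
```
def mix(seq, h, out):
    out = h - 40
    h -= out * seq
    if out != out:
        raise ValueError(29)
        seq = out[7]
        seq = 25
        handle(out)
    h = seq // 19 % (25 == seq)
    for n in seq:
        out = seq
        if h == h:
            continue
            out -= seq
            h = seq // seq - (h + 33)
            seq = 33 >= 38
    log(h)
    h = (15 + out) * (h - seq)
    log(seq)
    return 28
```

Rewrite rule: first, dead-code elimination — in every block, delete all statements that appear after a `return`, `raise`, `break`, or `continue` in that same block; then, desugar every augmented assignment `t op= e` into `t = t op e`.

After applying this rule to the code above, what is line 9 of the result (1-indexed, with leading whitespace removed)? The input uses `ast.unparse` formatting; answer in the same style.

Transformed code:
def mix(seq, h, out):
    out = h - 40
    h = h - out * seq
    if out != out:
        raise ValueError(29)
    h = seq // 19 % (25 == seq)
    for n in seq:
        out = seq
        if h == h:
            continue
    log(h)
    h = (15 + out) * (h - seq)
    log(seq)
    return 28

if h == h:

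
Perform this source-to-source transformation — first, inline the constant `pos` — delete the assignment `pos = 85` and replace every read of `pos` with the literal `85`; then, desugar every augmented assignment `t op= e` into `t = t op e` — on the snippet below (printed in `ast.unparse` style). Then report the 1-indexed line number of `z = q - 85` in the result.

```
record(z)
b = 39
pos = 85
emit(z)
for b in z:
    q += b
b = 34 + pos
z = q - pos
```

Transformed code:
record(z)
b = 39
emit(z)
for b in z:
    q = q + b
b = 34 + 85
z = q - 85

7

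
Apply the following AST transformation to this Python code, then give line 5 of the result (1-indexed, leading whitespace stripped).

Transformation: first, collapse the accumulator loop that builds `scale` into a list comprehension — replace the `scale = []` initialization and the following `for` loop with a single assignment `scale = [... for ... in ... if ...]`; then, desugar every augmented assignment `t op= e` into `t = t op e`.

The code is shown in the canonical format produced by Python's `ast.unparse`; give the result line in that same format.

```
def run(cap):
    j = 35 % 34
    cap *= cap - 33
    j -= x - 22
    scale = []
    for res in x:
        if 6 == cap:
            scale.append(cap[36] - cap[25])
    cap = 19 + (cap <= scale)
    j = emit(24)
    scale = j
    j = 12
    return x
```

Transformed code:
def run(cap):
    j = 35 % 34
    cap = cap * (cap - 33)
    j = j - (x - 22)
    scale = [cap[36] - cap[25] for res in x if 6 == cap]
    cap = 19 + (cap <= scale)
    j = emit(24)
    scale = j
    j = 12
    return x

scale = [cap[36] - cap[25] for res in x if 6 == cap]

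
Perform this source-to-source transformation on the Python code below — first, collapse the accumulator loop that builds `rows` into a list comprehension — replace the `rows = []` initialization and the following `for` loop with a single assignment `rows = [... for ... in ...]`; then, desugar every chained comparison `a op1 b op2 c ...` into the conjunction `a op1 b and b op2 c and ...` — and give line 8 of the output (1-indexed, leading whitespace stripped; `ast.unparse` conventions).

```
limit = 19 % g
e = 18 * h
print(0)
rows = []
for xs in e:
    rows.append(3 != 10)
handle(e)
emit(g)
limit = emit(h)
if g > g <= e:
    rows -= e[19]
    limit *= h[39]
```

Transformed code:
limit = 19 % g
e = 18 * h
print(0)
rows = [3 != 10 for xs in e]
handle(e)
emit(g)
limit = emit(h)
if g > g and g <= e:
    rows -= e[19]
    limit *= h[39]

if g > g and g <= e:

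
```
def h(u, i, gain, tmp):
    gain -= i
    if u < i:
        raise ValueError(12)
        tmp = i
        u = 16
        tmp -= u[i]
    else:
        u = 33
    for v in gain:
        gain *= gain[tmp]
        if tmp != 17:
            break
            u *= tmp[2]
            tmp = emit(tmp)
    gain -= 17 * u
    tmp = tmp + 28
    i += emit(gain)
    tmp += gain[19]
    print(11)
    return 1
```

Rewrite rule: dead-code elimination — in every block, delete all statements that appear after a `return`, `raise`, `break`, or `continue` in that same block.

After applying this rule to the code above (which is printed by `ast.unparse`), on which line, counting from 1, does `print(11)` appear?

Transformed code:
def h(u, i, gain, tmp):
    gain -= i
    if u < i:
        raise ValueError(12)
    else:
        u = 33
    for v in gain:
        gain *= gain[tmp]
        if tmp != 17:
            break
    gain -= 17 * u
    tmp = tmp + 28
    i += emit(gain)
    tmp += gain[19]
    print(11)
    return 1

15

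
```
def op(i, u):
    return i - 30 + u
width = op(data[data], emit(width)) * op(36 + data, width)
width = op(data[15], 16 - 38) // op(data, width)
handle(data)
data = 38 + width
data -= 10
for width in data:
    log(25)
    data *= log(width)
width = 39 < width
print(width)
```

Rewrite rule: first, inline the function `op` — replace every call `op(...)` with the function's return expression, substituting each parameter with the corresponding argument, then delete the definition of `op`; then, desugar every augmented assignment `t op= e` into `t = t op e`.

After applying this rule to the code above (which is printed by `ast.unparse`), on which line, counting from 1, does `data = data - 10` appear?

5

Transformed code:
width = (data[data] - 30 + emit(width)) * (36 + data - 30 + width)
width = (data[15] - 30 + (16 - 38)) // (data - 30 + width)
handle(data)
data = 38 + width
data = data - 10
for width in data:
    log(25)
    data = data * log(width)
width = 39 < width
print(width)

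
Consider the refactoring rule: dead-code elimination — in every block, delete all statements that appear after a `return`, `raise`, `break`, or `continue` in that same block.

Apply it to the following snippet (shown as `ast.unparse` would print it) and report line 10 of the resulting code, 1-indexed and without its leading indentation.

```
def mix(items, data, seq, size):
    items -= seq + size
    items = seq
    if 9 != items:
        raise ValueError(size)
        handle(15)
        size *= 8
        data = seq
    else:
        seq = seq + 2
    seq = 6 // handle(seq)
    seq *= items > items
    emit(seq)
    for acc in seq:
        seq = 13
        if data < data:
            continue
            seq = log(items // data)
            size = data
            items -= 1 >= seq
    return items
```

emit(seq)

Transformed code:
def mix(items, data, seq, size):
    items -= seq + size
    items = seq
    if 9 != items:
        raise ValueError(size)
    else:
        seq = seq + 2
    seq = 6 // handle(seq)
    seq *= items > items
    emit(seq)
    for acc in seq:
        seq = 13
        if data < data:
            continue
    return items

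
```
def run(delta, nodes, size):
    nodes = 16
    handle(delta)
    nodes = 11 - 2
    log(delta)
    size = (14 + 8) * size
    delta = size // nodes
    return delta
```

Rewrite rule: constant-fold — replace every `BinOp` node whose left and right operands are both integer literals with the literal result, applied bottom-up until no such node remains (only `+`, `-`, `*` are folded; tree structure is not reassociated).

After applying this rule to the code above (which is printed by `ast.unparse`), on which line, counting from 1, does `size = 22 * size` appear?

6

Transformed code:
def run(delta, nodes, size):
    nodes = 16
    handle(delta)
    nodes = 9
    log(delta)
    size = 22 * size
    delta = size // nodes
    return delta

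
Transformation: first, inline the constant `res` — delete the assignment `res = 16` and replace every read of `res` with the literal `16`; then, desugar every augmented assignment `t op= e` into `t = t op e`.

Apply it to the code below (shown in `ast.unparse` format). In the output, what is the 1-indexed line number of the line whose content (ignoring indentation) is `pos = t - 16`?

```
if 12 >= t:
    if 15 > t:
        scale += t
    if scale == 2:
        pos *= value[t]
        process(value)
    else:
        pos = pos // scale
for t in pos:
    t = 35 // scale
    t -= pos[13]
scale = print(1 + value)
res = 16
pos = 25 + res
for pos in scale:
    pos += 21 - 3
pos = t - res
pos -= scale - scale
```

Transformed code:
if 12 >= t:
    if 15 > t:
        scale = scale + t
    if scale == 2:
        pos = pos * value[t]
        process(value)
    else:
        pos = pos // scale
for t in pos:
    t = 35 // scale
    t = t - pos[13]
scale = print(1 + value)
pos = 25 + 16
for pos in scale:
    pos = pos + (21 - 3)
pos = t - 16
pos = pos - (scale - scale)

16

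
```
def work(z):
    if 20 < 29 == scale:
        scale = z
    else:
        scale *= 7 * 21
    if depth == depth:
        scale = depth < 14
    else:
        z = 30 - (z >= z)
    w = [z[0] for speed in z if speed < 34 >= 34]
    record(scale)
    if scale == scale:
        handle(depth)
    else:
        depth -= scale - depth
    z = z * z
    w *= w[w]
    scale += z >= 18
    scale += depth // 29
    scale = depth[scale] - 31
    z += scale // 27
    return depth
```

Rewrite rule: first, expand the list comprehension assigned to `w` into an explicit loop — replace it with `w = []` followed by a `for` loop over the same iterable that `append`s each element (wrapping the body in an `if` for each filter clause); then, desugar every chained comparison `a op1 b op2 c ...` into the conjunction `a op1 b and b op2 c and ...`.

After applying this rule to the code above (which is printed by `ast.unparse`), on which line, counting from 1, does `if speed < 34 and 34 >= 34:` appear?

Transformed code:
def work(z):
    if 20 < 29 and 29 == scale:
        scale = z
    else:
        scale *= 7 * 21
    if depth == depth:
        scale = depth < 14
    else:
        z = 30 - (z >= z)
    w = []
    for speed in z:
        if speed < 34 and 34 >= 34:
            w.append(z[0])
    record(scale)
    if scale == scale:
        handle(depth)
    else:
        depth -= scale - depth
    z = z * z
    w *= w[w]
    scale += z >= 18
    scale += depth // 29
    scale = depth[scale] - 31
    z += scale // 27
    return depth

12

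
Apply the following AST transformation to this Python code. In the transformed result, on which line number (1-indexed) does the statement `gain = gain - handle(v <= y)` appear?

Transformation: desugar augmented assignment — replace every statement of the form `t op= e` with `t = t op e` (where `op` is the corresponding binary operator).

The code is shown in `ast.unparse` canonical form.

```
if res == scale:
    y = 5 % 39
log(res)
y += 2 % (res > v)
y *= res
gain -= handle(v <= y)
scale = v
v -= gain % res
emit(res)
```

6

Transformed code:
if res == scale:
    y = 5 % 39
log(res)
y = y + 2 % (res > v)
y = y * res
gain = gain - handle(v <= y)
scale = v
v = v - gain % res
emit(res)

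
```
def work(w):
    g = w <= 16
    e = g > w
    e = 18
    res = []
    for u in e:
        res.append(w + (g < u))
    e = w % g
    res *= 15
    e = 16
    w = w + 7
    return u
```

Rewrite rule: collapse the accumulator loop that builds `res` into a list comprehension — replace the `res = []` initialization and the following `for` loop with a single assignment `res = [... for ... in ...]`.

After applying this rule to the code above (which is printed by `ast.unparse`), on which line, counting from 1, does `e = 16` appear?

Transformed code:
def work(w):
    g = w <= 16
    e = g > w
    e = 18
    res = [w + (g < u) for u in e]
    e = w % g
    res *= 15
    e = 16
    w = w + 7
    return u

8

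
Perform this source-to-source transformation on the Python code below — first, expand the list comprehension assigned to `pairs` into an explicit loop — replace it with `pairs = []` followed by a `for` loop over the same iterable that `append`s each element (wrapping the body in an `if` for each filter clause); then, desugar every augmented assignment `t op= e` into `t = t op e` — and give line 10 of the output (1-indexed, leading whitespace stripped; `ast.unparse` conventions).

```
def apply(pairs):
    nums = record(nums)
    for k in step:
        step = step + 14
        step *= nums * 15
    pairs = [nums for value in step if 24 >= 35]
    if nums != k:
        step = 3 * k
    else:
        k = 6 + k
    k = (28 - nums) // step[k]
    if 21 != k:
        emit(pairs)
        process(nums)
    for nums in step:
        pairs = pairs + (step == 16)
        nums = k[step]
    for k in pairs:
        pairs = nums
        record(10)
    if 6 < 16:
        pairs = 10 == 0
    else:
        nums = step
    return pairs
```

if nums != k:

Transformed code:
def apply(pairs):
    nums = record(nums)
    for k in step:
        step = step + 14
        step = step * (nums * 15)
    pairs = []
    for value in step:
        if 24 >= 35:
            pairs.append(nums)
    if nums != k:
        step = 3 * k
    else:
        k = 6 + k
    k = (28 - nums) // step[k]
    if 21 != k:
        emit(pairs)
        process(nums)
    for nums in step:
        pairs = pairs + (step == 16)
        nums = k[step]
    for k in pairs:
        pairs = nums
        record(10)
    if 6 < 16:
        pairs = 10 == 0
    else:
        nums = step
    return pairs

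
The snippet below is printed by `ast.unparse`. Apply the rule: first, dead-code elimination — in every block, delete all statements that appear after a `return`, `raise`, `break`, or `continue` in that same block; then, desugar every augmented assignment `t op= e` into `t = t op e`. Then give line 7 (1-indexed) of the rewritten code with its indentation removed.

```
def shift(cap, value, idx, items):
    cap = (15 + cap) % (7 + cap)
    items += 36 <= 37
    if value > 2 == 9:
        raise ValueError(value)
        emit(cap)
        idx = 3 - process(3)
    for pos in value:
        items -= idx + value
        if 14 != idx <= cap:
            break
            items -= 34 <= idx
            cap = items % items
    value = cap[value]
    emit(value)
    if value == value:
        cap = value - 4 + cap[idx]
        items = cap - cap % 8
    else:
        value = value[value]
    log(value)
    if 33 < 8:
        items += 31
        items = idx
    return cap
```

items = items - (idx + value)

Transformed code:
def shift(cap, value, idx, items):
    cap = (15 + cap) % (7 + cap)
    items = items + (36 <= 37)
    if value > 2 == 9:
        raise ValueError(value)
    for pos in value:
        items = items - (idx + value)
        if 14 != idx <= cap:
            break
    value = cap[value]
    emit(value)
    if value == value:
        cap = value - 4 + cap[idx]
        items = cap - cap % 8
    else:
        value = value[value]
    log(value)
    if 33 < 8:
        items = items + 31
        items = idx
    return cap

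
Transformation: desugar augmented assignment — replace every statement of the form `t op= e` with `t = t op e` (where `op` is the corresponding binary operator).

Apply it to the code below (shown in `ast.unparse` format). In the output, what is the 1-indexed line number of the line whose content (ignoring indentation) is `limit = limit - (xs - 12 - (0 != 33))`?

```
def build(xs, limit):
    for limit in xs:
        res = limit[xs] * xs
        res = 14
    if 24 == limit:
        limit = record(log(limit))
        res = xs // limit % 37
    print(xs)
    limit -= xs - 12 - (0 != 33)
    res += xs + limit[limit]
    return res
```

9

Transformed code:
def build(xs, limit):
    for limit in xs:
        res = limit[xs] * xs
        res = 14
    if 24 == limit:
        limit = record(log(limit))
        res = xs // limit % 37
    print(xs)
    limit = limit - (xs - 12 - (0 != 33))
    res = res + (xs + limit[limit])
    return res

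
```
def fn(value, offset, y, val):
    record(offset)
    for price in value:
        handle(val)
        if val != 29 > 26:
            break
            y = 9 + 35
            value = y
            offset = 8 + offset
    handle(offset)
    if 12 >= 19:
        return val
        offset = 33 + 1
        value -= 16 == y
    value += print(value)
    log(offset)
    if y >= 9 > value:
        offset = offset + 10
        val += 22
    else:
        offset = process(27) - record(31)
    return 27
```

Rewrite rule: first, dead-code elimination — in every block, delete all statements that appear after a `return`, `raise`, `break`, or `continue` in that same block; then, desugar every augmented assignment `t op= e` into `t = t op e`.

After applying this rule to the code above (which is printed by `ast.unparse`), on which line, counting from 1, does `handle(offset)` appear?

7

Transformed code:
def fn(value, offset, y, val):
    record(offset)
    for price in value:
        handle(val)
        if val != 29 > 26:
            break
    handle(offset)
    if 12 >= 19:
        return val
    value = value + print(value)
    log(offset)
    if y >= 9 > value:
        offset = offset + 10
        val = val + 22
    else:
        offset = process(27) - record(31)
    return 27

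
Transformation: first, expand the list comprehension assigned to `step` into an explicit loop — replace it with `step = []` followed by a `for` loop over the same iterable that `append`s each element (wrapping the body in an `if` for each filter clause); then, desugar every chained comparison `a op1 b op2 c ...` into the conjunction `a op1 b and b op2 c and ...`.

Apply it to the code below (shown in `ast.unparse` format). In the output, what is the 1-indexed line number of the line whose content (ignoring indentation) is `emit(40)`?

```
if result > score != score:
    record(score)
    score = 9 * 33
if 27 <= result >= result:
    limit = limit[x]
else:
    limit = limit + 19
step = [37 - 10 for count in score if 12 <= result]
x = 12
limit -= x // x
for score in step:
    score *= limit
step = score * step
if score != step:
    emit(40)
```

18

Transformed code:
if result > score and score != score:
    record(score)
    score = 9 * 33
if 27 <= result and result >= result:
    limit = limit[x]
else:
    limit = limit + 19
step = []
for count in score:
    if 12 <= result:
        step.append(37 - 10)
x = 12
limit -= x // x
for score in step:
    score *= limit
step = score * step
if score != step:
    emit(40)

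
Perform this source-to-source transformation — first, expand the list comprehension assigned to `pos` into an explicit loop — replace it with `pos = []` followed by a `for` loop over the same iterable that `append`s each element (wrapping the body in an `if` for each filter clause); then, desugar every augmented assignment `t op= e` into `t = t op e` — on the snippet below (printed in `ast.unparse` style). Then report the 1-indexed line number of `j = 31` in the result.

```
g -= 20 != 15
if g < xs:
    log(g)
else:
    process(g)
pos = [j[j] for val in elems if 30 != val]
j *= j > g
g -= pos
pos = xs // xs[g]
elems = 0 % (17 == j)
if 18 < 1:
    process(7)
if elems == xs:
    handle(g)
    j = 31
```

18

Transformed code:
g = g - (20 != 15)
if g < xs:
    log(g)
else:
    process(g)
pos = []
for val in elems:
    if 30 != val:
        pos.append(j[j])
j = j * (j > g)
g = g - pos
pos = xs // xs[g]
elems = 0 % (17 == j)
if 18 < 1:
    process(7)
if elems == xs:
    handle(g)
    j = 31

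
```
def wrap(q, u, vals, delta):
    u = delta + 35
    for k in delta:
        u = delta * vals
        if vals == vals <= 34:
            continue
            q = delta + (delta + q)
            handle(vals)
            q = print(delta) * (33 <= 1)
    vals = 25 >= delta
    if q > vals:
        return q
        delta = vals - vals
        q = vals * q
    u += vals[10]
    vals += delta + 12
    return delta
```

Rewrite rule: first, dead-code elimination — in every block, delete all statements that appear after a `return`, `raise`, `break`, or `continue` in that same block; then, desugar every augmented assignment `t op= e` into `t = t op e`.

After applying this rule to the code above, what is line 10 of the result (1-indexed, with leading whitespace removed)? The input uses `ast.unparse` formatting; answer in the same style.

Transformed code:
def wrap(q, u, vals, delta):
    u = delta + 35
    for k in delta:
        u = delta * vals
        if vals == vals <= 34:
            continue
    vals = 25 >= delta
    if q > vals:
        return q
    u = u + vals[10]
    vals = vals + (delta + 12)
    return delta

u = u + vals[10]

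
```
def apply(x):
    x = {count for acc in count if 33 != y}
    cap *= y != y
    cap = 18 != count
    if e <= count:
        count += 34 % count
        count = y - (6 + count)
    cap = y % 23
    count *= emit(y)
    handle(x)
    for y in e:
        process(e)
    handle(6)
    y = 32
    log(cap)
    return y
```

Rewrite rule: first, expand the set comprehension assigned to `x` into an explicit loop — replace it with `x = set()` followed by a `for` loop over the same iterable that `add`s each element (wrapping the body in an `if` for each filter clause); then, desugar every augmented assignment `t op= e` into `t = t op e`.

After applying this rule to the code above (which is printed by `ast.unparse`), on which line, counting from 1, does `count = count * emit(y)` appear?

Transformed code:
def apply(x):
    x = set()
    for acc in count:
        if 33 != y:
            x.add(count)
    cap = cap * (y != y)
    cap = 18 != count
    if e <= count:
        count = count + 34 % count
        count = y - (6 + count)
    cap = y % 23
    count = count * emit(y)
    handle(x)
    for y in e:
        process(e)
    handle(6)
    y = 32
    log(cap)
    return y

12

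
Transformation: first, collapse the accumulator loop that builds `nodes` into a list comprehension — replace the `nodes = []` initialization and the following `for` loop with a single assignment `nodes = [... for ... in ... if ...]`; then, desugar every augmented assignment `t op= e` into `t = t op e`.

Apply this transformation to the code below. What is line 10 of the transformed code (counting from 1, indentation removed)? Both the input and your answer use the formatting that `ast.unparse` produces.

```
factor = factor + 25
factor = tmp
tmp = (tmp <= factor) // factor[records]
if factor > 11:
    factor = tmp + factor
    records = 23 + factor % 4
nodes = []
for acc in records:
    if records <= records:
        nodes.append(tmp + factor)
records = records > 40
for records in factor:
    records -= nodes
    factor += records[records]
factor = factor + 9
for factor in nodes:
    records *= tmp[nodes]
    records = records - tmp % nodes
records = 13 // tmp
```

records = records - nodes

Transformed code:
factor = factor + 25
factor = tmp
tmp = (tmp <= factor) // factor[records]
if factor > 11:
    factor = tmp + factor
    records = 23 + factor % 4
nodes = [tmp + factor for acc in records if records <= records]
records = records > 40
for records in factor:
    records = records - nodes
    factor = factor + records[records]
factor = factor + 9
for factor in nodes:
    records = records * tmp[nodes]
    records = records - tmp % nodes
records = 13 // tmp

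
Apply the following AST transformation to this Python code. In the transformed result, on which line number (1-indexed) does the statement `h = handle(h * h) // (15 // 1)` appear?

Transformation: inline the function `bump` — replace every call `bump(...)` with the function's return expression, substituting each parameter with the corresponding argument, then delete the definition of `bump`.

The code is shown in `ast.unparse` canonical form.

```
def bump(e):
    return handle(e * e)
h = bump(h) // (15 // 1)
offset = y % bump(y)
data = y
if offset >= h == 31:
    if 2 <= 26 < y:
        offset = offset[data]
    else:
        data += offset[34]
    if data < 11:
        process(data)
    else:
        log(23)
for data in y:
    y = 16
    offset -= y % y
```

1

Transformed code:
h = handle(h * h) // (15 // 1)
offset = y % handle(y * y)
data = y
if offset >= h == 31:
    if 2 <= 26 < y:
        offset = offset[data]
    else:
        data += offset[34]
    if data < 11:
        process(data)
    else:
        log(23)
for data in y:
    y = 16
    offset -= y % y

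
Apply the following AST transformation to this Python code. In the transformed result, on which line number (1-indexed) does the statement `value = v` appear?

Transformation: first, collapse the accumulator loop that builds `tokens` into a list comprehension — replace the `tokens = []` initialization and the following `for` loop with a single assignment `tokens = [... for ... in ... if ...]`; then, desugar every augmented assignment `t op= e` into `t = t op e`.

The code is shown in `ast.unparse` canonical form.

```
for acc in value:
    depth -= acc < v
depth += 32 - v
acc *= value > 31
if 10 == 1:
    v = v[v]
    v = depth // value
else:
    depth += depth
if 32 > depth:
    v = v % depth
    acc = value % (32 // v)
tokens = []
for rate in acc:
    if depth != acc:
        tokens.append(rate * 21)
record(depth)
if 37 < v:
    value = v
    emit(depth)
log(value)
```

16

Transformed code:
for acc in value:
    depth = depth - (acc < v)
depth = depth + (32 - v)
acc = acc * (value > 31)
if 10 == 1:
    v = v[v]
    v = depth // value
else:
    depth = depth + depth
if 32 > depth:
    v = v % depth
    acc = value % (32 // v)
tokens = [rate * 21 for rate in acc if depth != acc]
record(depth)
if 37 < v:
    value = v
    emit(depth)
log(value)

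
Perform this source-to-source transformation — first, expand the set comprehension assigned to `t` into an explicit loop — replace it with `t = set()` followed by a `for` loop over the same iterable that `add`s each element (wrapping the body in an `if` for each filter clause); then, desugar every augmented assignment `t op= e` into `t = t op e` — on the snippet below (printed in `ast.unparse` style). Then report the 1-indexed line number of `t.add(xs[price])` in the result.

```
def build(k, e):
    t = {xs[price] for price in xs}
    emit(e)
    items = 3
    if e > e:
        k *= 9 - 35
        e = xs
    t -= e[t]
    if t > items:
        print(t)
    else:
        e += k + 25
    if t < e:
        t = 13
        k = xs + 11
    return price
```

Transformed code:
def build(k, e):
    t = set()
    for price in xs:
        t.add(xs[price])
    emit(e)
    items = 3
    if e > e:
        k = k * (9 - 35)
        e = xs
    t = t - e[t]
    if t > items:
        print(t)
    else:
        e = e + (k + 25)
    if t < e:
        t = 13
        k = xs + 11
    return price

4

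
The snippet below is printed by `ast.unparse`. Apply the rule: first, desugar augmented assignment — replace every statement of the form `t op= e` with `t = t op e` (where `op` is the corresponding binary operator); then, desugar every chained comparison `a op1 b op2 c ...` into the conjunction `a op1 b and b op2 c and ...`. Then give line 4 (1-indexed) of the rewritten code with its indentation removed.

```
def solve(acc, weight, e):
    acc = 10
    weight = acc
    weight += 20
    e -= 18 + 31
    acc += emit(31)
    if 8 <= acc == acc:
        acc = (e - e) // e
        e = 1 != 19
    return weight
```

weight = weight + 20

Transformed code:
def solve(acc, weight, e):
    acc = 10
    weight = acc
    weight = weight + 20
    e = e - (18 + 31)
    acc = acc + emit(31)
    if 8 <= acc and acc == acc:
        acc = (e - e) // e
        e = 1 != 19
    return weight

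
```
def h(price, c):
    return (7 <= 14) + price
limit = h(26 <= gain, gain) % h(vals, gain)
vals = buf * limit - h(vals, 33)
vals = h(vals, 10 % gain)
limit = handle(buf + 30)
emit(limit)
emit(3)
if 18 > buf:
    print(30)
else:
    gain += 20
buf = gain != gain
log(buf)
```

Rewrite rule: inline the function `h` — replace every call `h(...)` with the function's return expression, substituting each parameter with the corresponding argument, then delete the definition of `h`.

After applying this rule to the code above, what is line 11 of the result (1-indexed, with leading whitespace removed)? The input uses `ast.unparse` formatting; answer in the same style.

Transformed code:
limit = ((7 <= 14) + (26 <= gain)) % ((7 <= 14) + vals)
vals = buf * limit - ((7 <= 14) + vals)
vals = (7 <= 14) + vals
limit = handle(buf + 30)
emit(limit)
emit(3)
if 18 > buf:
    print(30)
else:
    gain += 20
buf = gain != gain
log(buf)

buf = gain != gain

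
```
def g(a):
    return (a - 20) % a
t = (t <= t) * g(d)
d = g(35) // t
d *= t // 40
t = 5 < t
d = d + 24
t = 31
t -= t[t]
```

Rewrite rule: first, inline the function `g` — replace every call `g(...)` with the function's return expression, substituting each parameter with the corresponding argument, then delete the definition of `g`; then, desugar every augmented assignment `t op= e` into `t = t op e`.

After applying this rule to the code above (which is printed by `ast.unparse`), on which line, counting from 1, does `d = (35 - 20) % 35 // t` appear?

2

Transformed code:
t = (t <= t) * ((d - 20) % d)
d = (35 - 20) % 35 // t
d = d * (t // 40)
t = 5 < t
d = d + 24
t = 31
t = t - t[t]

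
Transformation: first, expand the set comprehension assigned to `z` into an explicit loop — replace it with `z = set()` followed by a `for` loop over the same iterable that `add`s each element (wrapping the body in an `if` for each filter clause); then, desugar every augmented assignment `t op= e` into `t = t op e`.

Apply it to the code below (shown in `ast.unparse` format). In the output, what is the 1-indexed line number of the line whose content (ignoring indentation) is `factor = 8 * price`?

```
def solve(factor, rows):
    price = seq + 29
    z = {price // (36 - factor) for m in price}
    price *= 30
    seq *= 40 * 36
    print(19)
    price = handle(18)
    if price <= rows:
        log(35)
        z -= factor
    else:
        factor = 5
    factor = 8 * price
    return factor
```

15

Transformed code:
def solve(factor, rows):
    price = seq + 29
    z = set()
    for m in price:
        z.add(price // (36 - factor))
    price = price * 30
    seq = seq * (40 * 36)
    print(19)
    price = handle(18)
    if price <= rows:
        log(35)
        z = z - factor
    else:
        factor = 5
    factor = 8 * price
    return factor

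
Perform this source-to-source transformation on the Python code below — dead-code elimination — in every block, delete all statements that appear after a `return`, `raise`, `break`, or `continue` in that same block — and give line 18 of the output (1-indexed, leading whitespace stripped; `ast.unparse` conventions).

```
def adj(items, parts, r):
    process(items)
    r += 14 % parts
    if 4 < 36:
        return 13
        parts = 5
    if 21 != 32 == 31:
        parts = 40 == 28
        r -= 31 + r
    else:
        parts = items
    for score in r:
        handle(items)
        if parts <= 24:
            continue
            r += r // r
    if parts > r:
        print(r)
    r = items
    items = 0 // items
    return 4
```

items = 0 // items

Transformed code:
def adj(items, parts, r):
    process(items)
    r += 14 % parts
    if 4 < 36:
        return 13
    if 21 != 32 == 31:
        parts = 40 == 28
        r -= 31 + r
    else:
        parts = items
    for score in r:
        handle(items)
        if parts <= 24:
            continue
    if parts > r:
        print(r)
    r = items
    items = 0 // items
    return 4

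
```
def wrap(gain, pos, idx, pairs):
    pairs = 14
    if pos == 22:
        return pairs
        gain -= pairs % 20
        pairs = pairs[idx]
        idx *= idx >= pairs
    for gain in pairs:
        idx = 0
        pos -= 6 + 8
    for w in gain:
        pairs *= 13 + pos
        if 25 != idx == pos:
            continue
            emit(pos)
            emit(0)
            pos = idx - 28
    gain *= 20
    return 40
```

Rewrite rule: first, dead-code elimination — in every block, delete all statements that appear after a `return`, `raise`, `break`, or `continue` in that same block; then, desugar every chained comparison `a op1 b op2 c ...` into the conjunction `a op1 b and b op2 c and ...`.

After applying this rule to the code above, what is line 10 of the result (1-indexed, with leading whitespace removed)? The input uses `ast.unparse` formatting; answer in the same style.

if 25 != idx and idx == pos:

Transformed code:
def wrap(gain, pos, idx, pairs):
    pairs = 14
    if pos == 22:
        return pairs
    for gain in pairs:
        idx = 0
        pos -= 6 + 8
    for w in gain:
        pairs *= 13 + pos
        if 25 != idx and idx == pos:
            continue
    gain *= 20
    return 40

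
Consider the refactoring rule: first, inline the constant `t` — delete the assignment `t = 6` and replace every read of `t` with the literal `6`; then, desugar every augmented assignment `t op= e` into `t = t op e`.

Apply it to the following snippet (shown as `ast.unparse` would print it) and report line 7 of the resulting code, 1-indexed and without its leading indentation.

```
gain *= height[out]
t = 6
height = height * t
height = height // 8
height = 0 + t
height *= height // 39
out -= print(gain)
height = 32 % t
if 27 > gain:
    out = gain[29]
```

Transformed code:
gain = gain * height[out]
height = height * 6
height = height // 8
height = 0 + 6
height = height * (height // 39)
out = out - print(gain)
height = 32 % 6
if 27 > gain:
    out = gain[29]

height = 32 % 6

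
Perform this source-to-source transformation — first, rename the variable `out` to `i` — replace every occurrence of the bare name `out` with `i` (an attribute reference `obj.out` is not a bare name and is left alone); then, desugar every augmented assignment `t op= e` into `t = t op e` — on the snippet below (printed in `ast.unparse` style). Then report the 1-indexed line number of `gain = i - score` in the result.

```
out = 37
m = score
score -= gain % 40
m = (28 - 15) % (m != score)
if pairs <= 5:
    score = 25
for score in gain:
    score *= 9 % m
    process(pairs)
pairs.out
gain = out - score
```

11

Transformed code:
i = 37
m = score
score = score - gain % 40
m = (28 - 15) % (m != score)
if pairs <= 5:
    score = 25
for score in gain:
    score = score * (9 % m)
    process(pairs)
pairs.out
gain = i - score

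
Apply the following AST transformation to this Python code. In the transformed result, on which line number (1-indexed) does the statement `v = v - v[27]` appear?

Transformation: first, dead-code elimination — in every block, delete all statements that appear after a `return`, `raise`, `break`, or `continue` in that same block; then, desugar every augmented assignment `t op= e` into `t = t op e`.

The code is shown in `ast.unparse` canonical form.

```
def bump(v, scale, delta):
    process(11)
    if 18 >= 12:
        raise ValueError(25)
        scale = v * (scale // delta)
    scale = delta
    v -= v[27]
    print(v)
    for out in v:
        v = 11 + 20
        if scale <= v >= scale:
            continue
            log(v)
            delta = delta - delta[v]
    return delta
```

Transformed code:
def bump(v, scale, delta):
    process(11)
    if 18 >= 12:
        raise ValueError(25)
    scale = delta
    v = v - v[27]
    print(v)
    for out in v:
        v = 11 + 20
        if scale <= v >= scale:
            continue
    return delta

6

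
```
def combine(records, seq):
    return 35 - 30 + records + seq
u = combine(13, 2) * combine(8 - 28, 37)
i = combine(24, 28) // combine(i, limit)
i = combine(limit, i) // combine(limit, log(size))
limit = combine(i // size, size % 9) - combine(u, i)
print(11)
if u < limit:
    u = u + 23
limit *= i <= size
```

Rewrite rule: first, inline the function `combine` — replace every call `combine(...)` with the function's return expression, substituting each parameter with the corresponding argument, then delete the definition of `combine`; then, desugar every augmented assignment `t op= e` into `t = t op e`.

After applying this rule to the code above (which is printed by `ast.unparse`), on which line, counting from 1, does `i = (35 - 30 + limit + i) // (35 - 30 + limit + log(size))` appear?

3

Transformed code:
u = (35 - 30 + 13 + 2) * (35 - 30 + (8 - 28) + 37)
i = (35 - 30 + 24 + 28) // (35 - 30 + i + limit)
i = (35 - 30 + limit + i) // (35 - 30 + limit + log(size))
limit = 35 - 30 + i // size + size % 9 - (35 - 30 + u + i)
print(11)
if u < limit:
    u = u + 23
limit = limit * (i <= size)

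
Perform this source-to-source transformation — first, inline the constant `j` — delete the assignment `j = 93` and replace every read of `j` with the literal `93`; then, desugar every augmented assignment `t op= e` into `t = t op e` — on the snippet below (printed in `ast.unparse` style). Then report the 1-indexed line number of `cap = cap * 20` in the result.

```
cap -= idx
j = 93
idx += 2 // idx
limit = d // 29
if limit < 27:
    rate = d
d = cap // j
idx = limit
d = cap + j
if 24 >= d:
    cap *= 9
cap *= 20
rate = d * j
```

Transformed code:
cap = cap - idx
idx = idx + 2 // idx
limit = d // 29
if limit < 27:
    rate = d
d = cap // 93
idx = limit
d = cap + 93
if 24 >= d:
    cap = cap * 9
cap = cap * 20
rate = d * 93

11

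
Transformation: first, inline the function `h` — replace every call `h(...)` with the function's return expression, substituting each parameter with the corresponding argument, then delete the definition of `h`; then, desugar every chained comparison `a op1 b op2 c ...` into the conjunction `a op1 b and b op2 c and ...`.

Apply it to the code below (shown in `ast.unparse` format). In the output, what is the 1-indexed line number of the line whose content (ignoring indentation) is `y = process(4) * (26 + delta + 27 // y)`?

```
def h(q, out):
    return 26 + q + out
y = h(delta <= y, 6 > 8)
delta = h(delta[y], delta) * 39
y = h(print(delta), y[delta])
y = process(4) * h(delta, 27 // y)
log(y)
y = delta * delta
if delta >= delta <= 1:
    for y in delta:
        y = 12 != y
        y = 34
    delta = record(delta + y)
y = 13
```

Transformed code:
y = 26 + (delta <= y) + (6 > 8)
delta = (26 + delta[y] + delta) * 39
y = 26 + print(delta) + y[delta]
y = process(4) * (26 + delta + 27 // y)
log(y)
y = delta * delta
if delta >= delta and delta <= 1:
    for y in delta:
        y = 12 != y
        y = 34
    delta = record(delta + y)
y = 13

4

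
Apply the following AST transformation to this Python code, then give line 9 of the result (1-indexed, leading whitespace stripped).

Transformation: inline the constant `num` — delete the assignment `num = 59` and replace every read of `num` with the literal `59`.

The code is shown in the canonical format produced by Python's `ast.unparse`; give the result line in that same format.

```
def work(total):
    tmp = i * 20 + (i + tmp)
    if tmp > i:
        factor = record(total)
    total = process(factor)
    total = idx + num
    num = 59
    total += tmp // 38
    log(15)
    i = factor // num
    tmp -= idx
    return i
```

i = factor // 59

Transformed code:
def work(total):
    tmp = i * 20 + (i + tmp)
    if tmp > i:
        factor = record(total)
    total = process(factor)
    total = idx + 59
    total += tmp // 38
    log(15)
    i = factor // 59
    tmp -= idx
    return i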